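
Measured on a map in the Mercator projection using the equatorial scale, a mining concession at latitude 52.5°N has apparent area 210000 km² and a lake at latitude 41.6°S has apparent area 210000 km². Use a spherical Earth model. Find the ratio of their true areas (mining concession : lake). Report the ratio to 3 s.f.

Since Mercator area scale is 1/cos²φ, the true area equals the apparent area multiplied by cos²φ.
True area of mining concession: 210000 × cos²(52.5°) = 210000 × 0.3706 = 77820 km².
True area of lake: 210000 × cos²(41.6°) = 210000 × 0.5592 = 117400 km².
Ratio = 77820 / 117400 ≈ 0.663.

0.663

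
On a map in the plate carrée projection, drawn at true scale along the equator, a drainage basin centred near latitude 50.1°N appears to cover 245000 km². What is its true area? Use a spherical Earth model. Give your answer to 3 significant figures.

157000 km²

In the plate carrée (x = Rλ, y = Rφ), meridians are true-scale (h = 1) and parallels are stretched by k = sec φ.
Areal scale = h·k = 1 × sec φ; at 50.1°, h = 1.000, k = 1.559, so h·k = 1.559.
True area = apparent / (areal scale) = 245000 / 1.559 ≈ 157000 km².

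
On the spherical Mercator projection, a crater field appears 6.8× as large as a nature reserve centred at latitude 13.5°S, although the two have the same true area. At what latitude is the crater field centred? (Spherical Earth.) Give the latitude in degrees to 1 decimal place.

On Mercator, (apparent₁)/(apparent₂) = sec²φ₁ / sec²φ₂ when true areas are equal.
cos²φ₂ / cos²φ₁ = 6.8  ⇒  cos φ₁ = cos 13.5° / √6.8 = 0.9724/2.608 = 0.3729.
φ₁ = arccos(0.3729) ≈ 68.1°.

68.1°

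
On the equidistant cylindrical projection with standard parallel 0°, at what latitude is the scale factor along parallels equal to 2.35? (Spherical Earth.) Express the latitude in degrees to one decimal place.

Plate carrée: h = 1, k = sec φ along parallels.
sec φ = 2.35  ⇒  cos φ = 0.4255  ⇒  φ ≈ 64.8°.

64.8°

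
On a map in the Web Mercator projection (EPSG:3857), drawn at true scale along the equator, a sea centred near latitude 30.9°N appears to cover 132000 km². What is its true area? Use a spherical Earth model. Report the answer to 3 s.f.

97200 km²

Mercator is conformal, so the point scale is isotropic: h = k = sec φ = 1/cos φ.
Areal scale = k² = sec²φ = 1/cos²(30.9°) = 1/0.8581² = 1.358.
True area = apparent / (areal scale) = 132000 / 1.358 ≈ 97200 km².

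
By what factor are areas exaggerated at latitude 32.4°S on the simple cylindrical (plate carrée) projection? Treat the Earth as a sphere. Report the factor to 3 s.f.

1.18

For the equirectangular projection with φ₀ = 0 (plate carrée), h = 1 along meridians and k = sec φ along parallels.
Areal scale = h·k = 1 × sec φ; at 32.4°, h = 1.000, k = 1.184, so h·k = 1.184.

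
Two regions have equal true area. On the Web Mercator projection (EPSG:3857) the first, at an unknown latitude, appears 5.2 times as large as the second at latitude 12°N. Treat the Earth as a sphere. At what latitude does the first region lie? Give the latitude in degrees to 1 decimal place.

64.6°

For equal true areas on Mercator, apparent areas scale as sec²φ, so the ratio is cos²φ₂ / cos²φ₁.
cos²φ₂ / cos²φ₁ = 5.2  ⇒  cos φ₁ = cos 12° / √5.2 = 0.9781/2.280 = 0.4289.
φ₁ = arccos(0.4289) ≈ 64.6°.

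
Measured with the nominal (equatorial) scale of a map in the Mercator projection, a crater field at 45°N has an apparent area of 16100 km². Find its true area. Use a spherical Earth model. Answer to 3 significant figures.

8050 km²

For Mercator, h = k = sec φ (a conformal cylindrical projection has a single point scale, 1/cos φ).
Areal scale = k² = sec²φ = 1/cos²(45°) = 1/0.7071² = 2.000.
True area = apparent / (areal scale) = 16100 / 2.000 ≈ 8050 km².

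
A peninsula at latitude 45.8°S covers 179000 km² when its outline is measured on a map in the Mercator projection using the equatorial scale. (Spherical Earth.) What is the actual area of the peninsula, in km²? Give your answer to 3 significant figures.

For Mercator, h = k = sec φ (a conformal cylindrical projection has a single point scale, 1/cos φ).
Areal scale = k² = sec²φ = 1/cos²(45.8°) = 1/0.6972² = 2.057.
True area = apparent / (areal scale) = 179000 / 2.057 ≈ 87000 km².

87000 km²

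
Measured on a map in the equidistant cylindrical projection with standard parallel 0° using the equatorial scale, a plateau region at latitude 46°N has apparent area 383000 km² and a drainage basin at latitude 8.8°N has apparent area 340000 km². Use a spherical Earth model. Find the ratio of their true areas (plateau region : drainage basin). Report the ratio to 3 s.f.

0.792

Plate carrée has h = 1 and k = sec φ, giving areal scale sec φ; true area = (apparent area) · cos φ.
True area of plateau region: 383000 × cos(46°) = 383000 × 0.6947 = 266100 km².
True area of drainage basin: 340000 × cos(8.8°) = 340000 × 0.9882 = 336000 km².
Ratio = 266100 / 336000 ≈ 0.792.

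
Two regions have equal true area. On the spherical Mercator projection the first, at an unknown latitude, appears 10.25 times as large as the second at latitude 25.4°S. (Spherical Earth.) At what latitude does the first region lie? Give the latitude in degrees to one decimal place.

On Mercator, (apparent₁)/(apparent₂) = sec²φ₁ / sec²φ₂ when true areas are equal.
cos²φ₂ / cos²φ₁ = 10.25  ⇒  cos φ₁ = cos 25.4° / √10.25 = 0.9033/3.202 = 0.2822.
φ₁ = arccos(0.2822) ≈ 73.6°.

73.6°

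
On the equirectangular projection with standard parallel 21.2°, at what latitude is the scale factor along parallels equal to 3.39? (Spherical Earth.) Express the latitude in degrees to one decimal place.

With standard parallel φ₀ = 21.2°, the equirectangular projection gives x = Rλ cos φ₀, y = Rφ, so h = 1 and k = cos 21.2° / cos φ.
k = cos φ₀ / cos φ = 3.39  ⇒  cos φ = cos 21.2° / 3.39 = 0.2750.
φ = arccos(0.2750) ≈ 74.0°.

74.0°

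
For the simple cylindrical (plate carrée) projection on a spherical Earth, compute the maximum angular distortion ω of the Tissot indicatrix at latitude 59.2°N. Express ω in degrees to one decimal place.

In the plate carrée (x = Rλ, y = Rφ), meridians are true-scale (h = 1) and parallels are stretched by k = sec φ.
At 59.2°: h = 1.000, k = 1.953; principal scales a = 1.953, b = 1.000.
sin(ω/2) = (a − b)/(a + b) = 0.9530/2.953 = 0.3227, so ω = 2 arcsin(0.3227) ≈ 37.7°.

37.7°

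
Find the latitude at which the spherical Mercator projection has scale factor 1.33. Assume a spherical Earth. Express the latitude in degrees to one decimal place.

41.2°

Mercator scale is k = sec φ = 1/cos φ.
1/cos φ = 1.33  ⇒  cos φ = 0.7519  ⇒  φ = arccos(0.7519) ≈ 41.2°.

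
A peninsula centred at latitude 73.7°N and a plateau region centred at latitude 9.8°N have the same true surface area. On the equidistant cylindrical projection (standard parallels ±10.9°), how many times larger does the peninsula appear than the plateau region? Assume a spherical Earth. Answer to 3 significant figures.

In the equirectangular projection with standard parallel φ₀ = 10.9° (x = Rλ cos φ₀, y = Rφ), meridians are true-scale (h = 1) and the parallel scale is k = cos φ₀ / cos φ.
Areal scale at 73.7°: h·k = 1.000 × 3.499 = 3.499.
Areal scale at 9.8°: h·k = 1.000 × 0.9965 = 0.9965.
Ratio = 3.499/0.9965 ≈ 3.51.

3.51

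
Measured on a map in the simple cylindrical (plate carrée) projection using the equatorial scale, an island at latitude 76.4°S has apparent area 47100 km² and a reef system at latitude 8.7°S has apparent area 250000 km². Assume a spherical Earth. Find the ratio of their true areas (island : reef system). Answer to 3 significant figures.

0.0448

On the plate carrée, areal scale = h·k = 1 × sec φ, so true area = apparent × cos φ.
True area of island: 47100 × cos(76.4°) = 47100 × 0.2351 = 11080 km².
True area of reef system: 250000 × cos(8.7°) = 250000 × 0.9885 = 247100 km².
Ratio = 11080 / 247100 ≈ 0.0448.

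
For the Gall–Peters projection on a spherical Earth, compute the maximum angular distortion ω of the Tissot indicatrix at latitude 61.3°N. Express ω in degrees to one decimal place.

43.3°

Gall–Peters is a cylindrical equal-area projection with standard parallels at ±45°. A cylindrical equal-area projection with standard parallel φ₀ has meridian scale h = cos φ / cos φ₀ and parallel scale k = cos φ₀ / cos φ (so areas are preserved, h·k = 1).
At 61.3°: h = 0.6791, k = 1.472; principal scales a = 1.472, b = 0.6791.
sin(ω/2) = (a − b)/(a + b) = 0.7933/2.152 = 0.3687, so ω = 2 arcsin(0.3687) ≈ 43.3°.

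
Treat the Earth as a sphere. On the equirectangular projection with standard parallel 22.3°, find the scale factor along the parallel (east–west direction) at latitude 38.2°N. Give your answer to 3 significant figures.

1.18

The equidistant cylindrical projection with φ₀ = 22.3° has h = 1 (meridians true) and k = cos φ₀ / cos φ along parallels.
k = cos 22.3° / cos 38.2° = 0.9252/0.7859 = 1.177.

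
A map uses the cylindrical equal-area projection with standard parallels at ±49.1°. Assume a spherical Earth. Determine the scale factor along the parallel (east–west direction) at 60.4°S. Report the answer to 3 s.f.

A cylindrical equal-area projection with standard parallel φ₀ has meridian scale h = cos φ / cos φ₀ and parallel scale k = cos φ₀ / cos φ (so areas are preserved, h·k = 1).
k = cos 49.1° / cos 60.4° = 0.6547/0.4939 = 1.326.

1.33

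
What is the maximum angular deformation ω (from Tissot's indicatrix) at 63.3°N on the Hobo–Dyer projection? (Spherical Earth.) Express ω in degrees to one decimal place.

Hobo–Dyer is a cylindrical equal-area projection with standard parallels at ±37.5°. A cylindrical equal-area projection with standard parallel φ₀ has meridian scale h = cos φ / cos φ₀ and parallel scale k = cos φ₀ / cos φ (so areas are preserved, h·k = 1).
At 63.3°: h = 0.5664, k = 1.766; principal scales a = 1.766, b = 0.5664.
sin(ω/2) = (a − b)/(a + b) = 1.199/2.332 = 0.5143, so ω = 2 arcsin(0.5143) ≈ 61.9°.

61.9°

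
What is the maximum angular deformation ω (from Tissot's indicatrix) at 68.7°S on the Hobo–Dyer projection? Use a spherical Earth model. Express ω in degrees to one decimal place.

Hobo–Dyer is a cylindrical equal-area projection with standard parallels at ±37.5°. A cylindrical equal-area projection with standard parallel φ₀ has meridian scale h = cos φ / cos φ₀ and parallel scale k = cos φ₀ / cos φ (so areas are preserved, h·k = 1).
At 68.7°: h = 0.4579, k = 2.184; principal scales a = 2.184, b = 0.4579.
sin(ω/2) = (a − b)/(a + b) = 1.726/2.642 = 0.6534, so ω = 2 arcsin(0.6534) ≈ 81.6°.

81.6°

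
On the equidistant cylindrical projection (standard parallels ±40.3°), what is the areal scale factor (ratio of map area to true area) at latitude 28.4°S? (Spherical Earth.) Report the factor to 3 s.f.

0.867

In the equirectangular projection with standard parallel φ₀ = 40.3° (x = Rλ cos φ₀, y = Rφ), meridians are true-scale (h = 1) and the parallel scale is k = cos φ₀ / cos φ.
Areal scale = h·k = 1 × cos φ₀ / cos φ; at 28.4°, h = 1.000, k = 0.8670, so h·k = 0.8670.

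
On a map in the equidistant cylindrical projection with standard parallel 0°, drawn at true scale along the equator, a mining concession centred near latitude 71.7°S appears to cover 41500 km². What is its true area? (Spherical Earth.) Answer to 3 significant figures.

13000 km²

In the plate carrée (x = Rλ, y = Rφ), meridians are true-scale (h = 1) and parallels are stretched by k = sec φ.
Areal scale = h·k = 1 × sec φ; at 71.7°, h = 1.000, k = 3.185, so h·k = 3.185.
True area = apparent / (areal scale) = 41500 / 3.185 ≈ 13000 km².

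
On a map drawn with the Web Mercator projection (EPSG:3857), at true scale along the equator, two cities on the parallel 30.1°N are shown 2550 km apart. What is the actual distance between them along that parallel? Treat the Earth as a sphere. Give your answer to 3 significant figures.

The Mercator projection is conformal; its linear scale factor is the same in every direction and equals sec φ = 1/cos φ.
Along the parallel at 30.1°, map distances are exaggerated by k = sec 30.1° = 1.156.
True distance = 2550 / 1.156 = 2550 × cos 30.1° ≈ 2210 km.

2210 km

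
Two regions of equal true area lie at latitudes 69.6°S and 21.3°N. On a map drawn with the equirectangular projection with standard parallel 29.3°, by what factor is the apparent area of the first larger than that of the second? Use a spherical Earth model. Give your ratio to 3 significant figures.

The equidistant cylindrical projection with φ₀ = 29.3° has h = 1 (meridians true) and k = cos φ₀ / cos φ along parallels.
Areal scale at 69.6°: h·k = 1.000 × 2.502 = 2.502.
Areal scale at 21.3°: h·k = 1.000 × 0.9360 = 0.9360.
Ratio = 2.502/0.9360 ≈ 2.67.

2.67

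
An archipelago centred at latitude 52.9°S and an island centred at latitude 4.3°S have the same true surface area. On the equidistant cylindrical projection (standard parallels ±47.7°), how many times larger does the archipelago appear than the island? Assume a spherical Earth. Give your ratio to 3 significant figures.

1.65

The equidistant cylindrical projection with φ₀ = 47.7° has h = 1 (meridians true) and k = cos φ₀ / cos φ along parallels.
Areal scale at 52.9°: h·k = 1.000 × 1.116 = 1.116.
Areal scale at 4.3°: h·k = 1.000 × 0.6749 = 0.6749.
Ratio = 1.116/0.6749 ≈ 1.65.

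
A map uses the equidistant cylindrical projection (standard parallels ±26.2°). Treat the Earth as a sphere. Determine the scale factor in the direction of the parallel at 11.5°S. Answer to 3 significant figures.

With standard parallel φ₀ = 26.2°, the equirectangular projection gives x = Rλ cos φ₀, y = Rφ, so h = 1 and k = cos 26.2° / cos φ.
k = cos 26.2° / cos 11.5° = 0.8973/0.9799 = 0.9156.

0.916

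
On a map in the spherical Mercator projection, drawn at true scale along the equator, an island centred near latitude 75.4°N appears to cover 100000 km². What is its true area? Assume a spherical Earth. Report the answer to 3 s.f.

6350 km²

Mercator is conformal, so the point scale is isotropic: h = k = sec φ = 1/cos φ.
Areal scale = k² = sec²φ = 1/cos²(75.4°) = 1/0.2521² = 15.74.
True area = apparent / (areal scale) = 100000 / 15.74 ≈ 6350 km².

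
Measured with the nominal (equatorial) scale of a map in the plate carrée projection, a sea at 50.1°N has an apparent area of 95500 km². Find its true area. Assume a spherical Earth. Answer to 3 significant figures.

61300 km²

In the plate carrée (x = Rλ, y = Rφ), meridians are true-scale (h = 1) and parallels are stretched by k = sec φ.
Areal scale = h·k = 1 × sec φ; at 50.1°, h = 1.000, k = 1.559, so h·k = 1.559.
True area = apparent / (areal scale) = 95500 / 1.559 ≈ 61300 km².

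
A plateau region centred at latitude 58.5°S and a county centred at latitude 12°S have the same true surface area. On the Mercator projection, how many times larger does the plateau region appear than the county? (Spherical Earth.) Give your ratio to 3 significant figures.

3.50

Mercator areal scale is sec²φ.
At 58.5°: sec²(58.5°) = 1/0.5225² = 3.663.
At 12°: sec²(12°) = 1/0.9781² = 1.045.
Ratio = 3.663/1.045 = cos²(12°)/cos²(58.5°) ≈ 3.50.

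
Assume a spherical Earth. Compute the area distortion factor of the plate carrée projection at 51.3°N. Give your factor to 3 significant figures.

1.60

In the plate carrée (x = Rλ, y = Rφ), meridians are true-scale (h = 1) and parallels are stretched by k = sec φ.
Areal scale = h·k = 1 × sec φ; at 51.3°, h = 1.000, k = 1.599, so h·k = 1.599.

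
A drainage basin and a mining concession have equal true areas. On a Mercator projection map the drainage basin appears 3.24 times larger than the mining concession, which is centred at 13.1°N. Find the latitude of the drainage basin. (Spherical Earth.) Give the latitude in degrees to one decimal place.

Mercator areal scale is sec²φ, so apparent-area ratio = sec²φ₁ / sec²φ₂ = cos²φ₂ / cos²φ₁.
cos²φ₂ / cos²φ₁ = 3.24  ⇒  cos φ₁ = cos 13.1° / √3.24 = 0.9740/1.800 = 0.5411.
φ₁ = arccos(0.5411) ≈ 57.2°.

57.2°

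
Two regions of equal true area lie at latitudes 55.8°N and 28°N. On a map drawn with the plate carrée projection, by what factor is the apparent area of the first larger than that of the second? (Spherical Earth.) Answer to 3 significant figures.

In the plate carrée (x = Rλ, y = Rφ), meridians are true-scale (h = 1) and parallels are stretched by k = sec φ.
Areal scale at 55.8°: h·k = 1.000 × 1.779 = 1.779.
Areal scale at 28°: h·k = 1.000 × 1.133 = 1.133.
Ratio = 1.779/1.133 ≈ 1.57.

1.57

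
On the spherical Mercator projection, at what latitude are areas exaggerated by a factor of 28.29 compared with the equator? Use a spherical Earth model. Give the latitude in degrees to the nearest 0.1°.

Mercator areal scale is sec²φ.
sec²φ = 28.29  ⇒  cos²φ = 0.03535  ⇒  cos φ = 0.1880.
φ = arccos(0.1880) ≈ 79.2°.

79.2°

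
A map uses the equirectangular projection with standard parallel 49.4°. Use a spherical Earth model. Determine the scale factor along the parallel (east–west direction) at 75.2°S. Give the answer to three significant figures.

The equidistant cylindrical projection with φ₀ = 49.4° has h = 1 (meridians true) and k = cos φ₀ / cos φ along parallels.
k = cos 49.4° / cos 75.2° = 0.6508/0.2554 = 2.548.

2.55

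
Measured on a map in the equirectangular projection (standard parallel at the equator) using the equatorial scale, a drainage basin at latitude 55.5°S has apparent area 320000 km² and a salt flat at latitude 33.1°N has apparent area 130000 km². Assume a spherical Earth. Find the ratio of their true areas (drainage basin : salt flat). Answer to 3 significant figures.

Plate carrée has h = 1 and k = sec φ, giving areal scale sec φ; true area = (apparent area) · cos φ.
True area of drainage basin: 320000 × cos(55.5°) = 320000 × 0.5664 = 181200 km².
True area of salt flat: 130000 × cos(33.1°) = 130000 × 0.8377 = 108900 km².
Ratio = 181200 / 108900 ≈ 1.66.

1.66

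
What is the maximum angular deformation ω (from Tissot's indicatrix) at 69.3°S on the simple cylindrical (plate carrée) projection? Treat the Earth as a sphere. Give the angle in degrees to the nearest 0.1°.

57.1°

Plate carrée maps x = Rλ, y = Rφ. The meridian scale is h = 1 and the parallel scale is k = 1/cos φ = sec φ.
At 69.3°: h = 1.000, k = 2.829; principal scales a = 2.829, b = 1.000.
sin(ω/2) = (a − b)/(a + b) = 1.829/3.829 = 0.4777, so ω = 2 arcsin(0.4777) ≈ 57.1°.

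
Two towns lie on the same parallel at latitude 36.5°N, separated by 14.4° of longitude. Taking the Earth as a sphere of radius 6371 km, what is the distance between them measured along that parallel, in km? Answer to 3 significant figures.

1290 km

Arc length along a parallel = R cos φ · Δλ (with Δλ in radians).
= 6371 × cos 36.5° × (14.4° × π/180) = 6371 × 0.8039 × 0.2513 ≈ 1290 km.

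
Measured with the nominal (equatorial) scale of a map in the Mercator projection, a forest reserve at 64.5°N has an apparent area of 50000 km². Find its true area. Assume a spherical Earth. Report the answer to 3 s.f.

The Mercator projection is conformal; its linear scale factor is the same in every direction and equals sec φ = 1/cos φ.
Areal scale = k² = sec²φ = 1/cos²(64.5°) = 1/0.4305² = 5.395.
True area = apparent / (areal scale) = 50000 / 5.395 ≈ 9270 km².

9270 km²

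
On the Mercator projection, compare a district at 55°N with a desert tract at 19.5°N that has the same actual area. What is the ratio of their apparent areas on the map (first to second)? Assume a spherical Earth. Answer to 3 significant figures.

2.70

Mercator is conformal with k = sec φ, so areal scale = k² = sec²φ.
At 55°: sec²(55°) = 1/0.5736² = 3.040.
At 19.5°: sec²(19.5°) = 1/0.9426² = 1.125.
Ratio = 3.040/1.125 = cos²(19.5°)/cos²(55°) ≈ 2.70.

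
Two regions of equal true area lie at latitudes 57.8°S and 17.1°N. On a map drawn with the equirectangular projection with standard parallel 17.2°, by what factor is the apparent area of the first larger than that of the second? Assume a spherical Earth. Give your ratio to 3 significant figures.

1.79

With standard parallel φ₀ = 17.2°, the equirectangular projection gives x = Rλ cos φ₀, y = Rφ, so h = 1 and k = cos 17.2° / cos φ.
Areal scale at 57.8°: h·k = 1.000 × 1.793 = 1.793.
Areal scale at 17.1°: h·k = 1.000 × 0.9995 = 0.9995.
Ratio = 1.793/0.9995 ≈ 1.79.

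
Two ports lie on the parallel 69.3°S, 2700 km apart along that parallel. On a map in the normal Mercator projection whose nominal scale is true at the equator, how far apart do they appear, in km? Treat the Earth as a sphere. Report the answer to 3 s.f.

7640 km

The Mercator projection is conformal; its linear scale factor is the same in every direction and equals sec φ = 1/cos φ.
Along the parallel, k = sec 69.3° = 1/0.3535 = 2.829.
Map distance = 2700 × 2.829 ≈ 7640 km.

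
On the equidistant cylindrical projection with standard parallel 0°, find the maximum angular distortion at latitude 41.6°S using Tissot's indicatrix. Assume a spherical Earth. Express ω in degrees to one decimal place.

16.6°

In the plate carrée (x = Rλ, y = Rφ), meridians are true-scale (h = 1) and parallels are stretched by k = sec φ.
At 41.6°: h = 1.000, k = 1.337; principal scales a = 1.337, b = 1.000.
sin(ω/2) = (a − b)/(a + b) = 0.3373/2.337 = 0.1443, so ω = 2 arcsin(0.1443) ≈ 16.6°.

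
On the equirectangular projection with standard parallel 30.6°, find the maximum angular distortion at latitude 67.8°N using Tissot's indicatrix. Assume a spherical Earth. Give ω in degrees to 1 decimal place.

The equidistant cylindrical projection with φ₀ = 30.6° has h = 1 (meridians true) and k = cos φ₀ / cos φ along parallels.
At 67.8°: h = 1.000, k = 2.278; principal scales a = 2.278, b = 1.000.
sin(ω/2) = (a − b)/(a + b) = 1.278/3.278 = 0.3899, so ω = 2 arcsin(0.3899) ≈ 45.9°.

45.9°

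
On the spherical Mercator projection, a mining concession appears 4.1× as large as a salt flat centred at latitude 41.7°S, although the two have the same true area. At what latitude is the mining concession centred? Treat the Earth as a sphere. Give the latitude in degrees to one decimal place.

68.4°

Mercator areal scale is sec²φ, so apparent-area ratio = sec²φ₁ / sec²φ₂ = cos²φ₂ / cos²φ₁.
cos²φ₂ / cos²φ₁ = 4.1  ⇒  cos φ₁ = cos 41.7° / √4.1 = 0.7466/2.025 = 0.3687.
φ₁ = arccos(0.3687) ≈ 68.4°.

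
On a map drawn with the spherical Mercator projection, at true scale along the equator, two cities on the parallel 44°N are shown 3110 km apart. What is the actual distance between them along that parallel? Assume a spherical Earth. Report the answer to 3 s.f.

2240 km

Mercator is conformal, so the point scale is isotropic: h = k = sec φ = 1/cos φ.
Along the parallel at 44°, map distances are exaggerated by k = sec 44° = 1.390.
True distance = 3110 / 1.390 = 3110 × cos 44° ≈ 2240 km.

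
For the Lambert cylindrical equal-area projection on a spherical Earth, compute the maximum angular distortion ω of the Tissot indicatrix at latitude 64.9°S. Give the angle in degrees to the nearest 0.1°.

88.1°

The Lambert cylindrical equal-area projection is the cylindrical equal-area projection with its standard parallel at the equator (φ₀ = 0). Cylindrical equal-area (φ₀ = 0°): h = cos φ / cos 0° along meridians, k = cos 0° / cos φ along parallels; h·k = 1.
At 64.9°: h = 0.4242, k = 2.357; principal scales a = 2.357, b = 0.4242.
sin(ω/2) = (a − b)/(a + b) = 1.933/2.782 = 0.6950, so ω = 2 arcsin(0.6950) ≈ 88.1°.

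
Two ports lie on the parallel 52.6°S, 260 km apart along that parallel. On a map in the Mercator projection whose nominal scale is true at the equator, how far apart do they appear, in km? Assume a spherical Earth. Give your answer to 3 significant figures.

428 km

For Mercator, h = k = sec φ (a conformal cylindrical projection has a single point scale, 1/cos φ).
Along the parallel, k = sec 52.6° = 1/0.6074 = 1.646.
Map distance = 260 × 1.646 ≈ 428 km.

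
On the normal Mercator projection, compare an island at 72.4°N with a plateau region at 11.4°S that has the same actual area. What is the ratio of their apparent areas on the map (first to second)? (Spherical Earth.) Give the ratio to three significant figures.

10.5

On Mercator, area is exaggerated by sec²φ = 1/cos²φ.
At 72.4°: sec²(72.4°) = 1/0.3024² = 10.94.
At 11.4°: sec²(11.4°) = 1/0.9803² = 1.041.
Ratio = 10.94/1.041 = cos²(11.4°)/cos²(72.4°) ≈ 10.5.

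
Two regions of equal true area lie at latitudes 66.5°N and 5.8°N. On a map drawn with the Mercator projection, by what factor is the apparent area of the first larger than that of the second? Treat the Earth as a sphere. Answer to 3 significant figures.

6.23

Mercator areal scale is sec²φ.
At 66.5°: sec²(66.5°) = 1/0.3987² = 6.289.
At 5.8°: sec²(5.8°) = 1/0.9949² = 1.010.
Ratio = 6.289/1.010 = cos²(5.8°)/cos²(66.5°) ≈ 6.23.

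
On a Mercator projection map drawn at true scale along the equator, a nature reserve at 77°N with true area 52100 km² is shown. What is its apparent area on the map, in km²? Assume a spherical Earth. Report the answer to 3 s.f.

1030000 km²

The Mercator projection is conformal; its linear scale factor is the same in every direction and equals sec φ = 1/cos φ.
Areal scale = k² = sec²φ = 1/cos²(77°) = 1/0.2250² = 19.76.
Apparent area = 52100 × 19.76 ≈ 1030000 km².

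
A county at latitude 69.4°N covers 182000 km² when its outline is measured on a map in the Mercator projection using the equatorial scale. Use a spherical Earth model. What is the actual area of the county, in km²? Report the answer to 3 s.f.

Mercator is conformal, so the point scale is isotropic: h = k = sec φ = 1/cos φ.
Areal scale = k² = sec²φ = 1/cos²(69.4°) = 1/0.3518² = 8.078.
True area = apparent / (areal scale) = 182000 / 8.078 ≈ 22500 km².

22500 km²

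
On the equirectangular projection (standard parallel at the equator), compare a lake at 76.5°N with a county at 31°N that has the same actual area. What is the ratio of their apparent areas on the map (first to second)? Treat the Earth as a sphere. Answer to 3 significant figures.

For the equirectangular projection with φ₀ = 0 (plate carrée), h = 1 along meridians and k = sec φ along parallels.
Areal scale at 76.5°: h·k = 1.000 × 4.284 = 4.284.
Areal scale at 31°: h·k = 1.000 × 1.167 = 1.167.
Ratio = 4.284/1.167 ≈ 3.67.

3.67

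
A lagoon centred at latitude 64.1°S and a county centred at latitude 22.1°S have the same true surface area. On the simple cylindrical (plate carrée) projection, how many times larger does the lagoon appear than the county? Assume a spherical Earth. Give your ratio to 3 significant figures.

For the equirectangular projection with φ₀ = 0 (plate carrée), h = 1 along meridians and k = sec φ along parallels.
Areal scale at 64.1°: h·k = 1.000 × 2.289 = 2.289.
Areal scale at 22.1°: h·k = 1.000 × 1.079 = 1.079.
Ratio = 2.289/1.079 ≈ 2.12.

2.12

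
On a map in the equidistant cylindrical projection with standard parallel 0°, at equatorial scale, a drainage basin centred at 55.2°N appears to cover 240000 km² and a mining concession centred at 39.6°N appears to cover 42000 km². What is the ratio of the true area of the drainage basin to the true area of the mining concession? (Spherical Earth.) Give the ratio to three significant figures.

On the plate carrée, areal scale = h·k = 1 × sec φ, so true area = apparent × cos φ.
True area of drainage basin: 240000 × cos(55.2°) = 240000 × 0.5707 = 137000 km².
True area of mining concession: 42000 × cos(39.6°) = 42000 × 0.7705 = 32360 km².
Ratio = 137000 / 32360 ≈ 4.23.

4.23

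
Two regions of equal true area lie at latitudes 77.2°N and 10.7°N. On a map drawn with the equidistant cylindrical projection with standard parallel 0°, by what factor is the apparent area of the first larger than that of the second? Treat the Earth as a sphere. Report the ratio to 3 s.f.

Plate carrée maps x = Rλ, y = Rφ. The meridian scale is h = 1 and the parallel scale is k = 1/cos φ = sec φ.
Areal scale at 77.2°: h·k = 1.000 × 4.514 = 4.514.
Areal scale at 10.7°: h·k = 1.000 × 1.018 = 1.018.
Ratio = 4.514/1.018 ≈ 4.44.

4.44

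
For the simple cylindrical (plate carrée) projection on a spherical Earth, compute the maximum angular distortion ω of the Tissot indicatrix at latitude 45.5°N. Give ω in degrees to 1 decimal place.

For the equirectangular projection with φ₀ = 0 (plate carrée), h = 1 along meridians and k = sec φ along parallels.
At 45.5°: h = 1.000, k = 1.427; principal scales a = 1.427, b = 1.000.
sin(ω/2) = (a − b)/(a + b) = 0.4267/2.427 = 0.1758, so ω = 2 arcsin(0.1758) ≈ 20.3°.

20.3°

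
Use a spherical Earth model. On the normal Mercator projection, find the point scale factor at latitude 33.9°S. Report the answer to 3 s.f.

1.20

For Mercator, h = k = sec φ (a conformal cylindrical projection has a single point scale, 1/cos φ).
k = 1/cos 33.9° = 1/0.8300 = 1.205.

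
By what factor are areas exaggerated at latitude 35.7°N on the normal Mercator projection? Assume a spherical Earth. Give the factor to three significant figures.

1.52

The Mercator projection is conformal; its linear scale factor is the same in every direction and equals sec φ = 1/cos φ.
Areal scale = k² = sec²φ = 1/cos²(35.7°) = 1/0.8121² = 1.516.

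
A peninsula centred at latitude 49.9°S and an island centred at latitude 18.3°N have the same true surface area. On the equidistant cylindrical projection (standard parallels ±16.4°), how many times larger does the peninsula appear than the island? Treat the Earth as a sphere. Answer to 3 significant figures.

In the equirectangular projection with standard parallel φ₀ = 16.4° (x = Rλ cos φ₀, y = Rφ), meridians are true-scale (h = 1) and the parallel scale is k = cos φ₀ / cos φ.
Areal scale at 49.9°: h·k = 1.000 × 1.489 = 1.489.
Areal scale at 18.3°: h·k = 1.000 × 1.010 = 1.010.
Ratio = 1.489/1.010 ≈ 1.47.

1.47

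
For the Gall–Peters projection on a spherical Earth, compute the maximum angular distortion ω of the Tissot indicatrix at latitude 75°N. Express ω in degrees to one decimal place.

The Gall–Peters projection is cylindrical equal-area with φ₀ = 45°. Cylindrical equal-area (φ₀ = 45°): h = cos φ / cos 45° along meridians, k = cos 45° / cos φ along parallels; h·k = 1.
At 75°: h = 0.3660, k = 2.732; principal scales a = 2.732, b = 0.3660.
sin(ω/2) = (a − b)/(a + b) = 2.366/3.098 = 0.7637, so ω = 2 arcsin(0.7637) ≈ 99.6°.

99.6°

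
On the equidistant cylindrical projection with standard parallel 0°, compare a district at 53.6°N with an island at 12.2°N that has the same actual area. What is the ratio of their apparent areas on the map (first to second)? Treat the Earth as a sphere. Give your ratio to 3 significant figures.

1.65

For the equirectangular projection with φ₀ = 0 (plate carrée), h = 1 along meridians and k = sec φ along parallels.
Areal scale at 53.6°: h·k = 1.000 × 1.685 = 1.685.
Areal scale at 12.2°: h·k = 1.000 × 1.023 = 1.023.
Ratio = 1.685/1.023 ≈ 1.65.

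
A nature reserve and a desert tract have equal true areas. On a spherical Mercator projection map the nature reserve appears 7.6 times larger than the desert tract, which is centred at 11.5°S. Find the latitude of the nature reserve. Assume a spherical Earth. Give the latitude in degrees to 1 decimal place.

69.2°

For equal true areas on Mercator, apparent areas scale as sec²φ, so the ratio is cos²φ₂ / cos²φ₁.
cos²φ₂ / cos²φ₁ = 7.6  ⇒  cos φ₁ = cos 11.5° / √7.6 = 0.9799/2.757 = 0.3555.
φ₁ = arccos(0.3555) ≈ 69.2°.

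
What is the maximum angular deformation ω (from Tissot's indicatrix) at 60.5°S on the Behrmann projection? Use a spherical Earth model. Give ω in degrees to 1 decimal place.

61.5°

Behrmann is a cylindrical equal-area projection with standard parallels at ±30°. A cylindrical equal-area projection with standard parallel φ₀ has meridian scale h = cos φ / cos φ₀ and parallel scale k = cos φ₀ / cos φ (so areas are preserved, h·k = 1).
At 60.5°: h = 0.5686, k = 1.759; principal scales a = 1.759, b = 0.5686.
sin(ω/2) = (a − b)/(a + b) = 1.190/2.327 = 0.5114, so ω = 2 arcsin(0.5114) ≈ 61.5°.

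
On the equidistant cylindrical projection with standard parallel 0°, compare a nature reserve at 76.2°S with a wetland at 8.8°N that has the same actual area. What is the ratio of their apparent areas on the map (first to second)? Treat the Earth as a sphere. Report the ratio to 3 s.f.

4.14

Plate carrée maps x = Rλ, y = Rφ. The meridian scale is h = 1 and the parallel scale is k = 1/cos φ = sec φ.
Areal scale at 76.2°: h·k = 1.000 × 4.192 = 4.192.
Areal scale at 8.8°: h·k = 1.000 × 1.012 = 1.012.
Ratio = 4.192/1.012 ≈ 4.14.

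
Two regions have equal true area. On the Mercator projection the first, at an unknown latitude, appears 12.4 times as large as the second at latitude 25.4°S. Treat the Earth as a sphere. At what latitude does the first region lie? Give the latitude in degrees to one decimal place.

For equal true areas on Mercator, apparent areas scale as sec²φ, so the ratio is cos²φ₂ / cos²φ₁.
cos²φ₂ / cos²φ₁ = 12.4  ⇒  cos φ₁ = cos 25.4° / √12.4 = 0.9033/3.521 = 0.2565.
φ₁ = arccos(0.2565) ≈ 75.1°.

75.1°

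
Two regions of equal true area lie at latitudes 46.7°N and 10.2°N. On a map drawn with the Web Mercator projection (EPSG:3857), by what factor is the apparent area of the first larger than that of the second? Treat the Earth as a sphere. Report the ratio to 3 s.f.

On Mercator, area is exaggerated by sec²φ = 1/cos²φ.
At 46.7°: sec²(46.7°) = 1/0.6858² = 2.126.
At 10.2°: sec²(10.2°) = 1/0.9842² = 1.032.
Ratio = 2.126/1.032 = cos²(10.2°)/cos²(46.7°) ≈ 2.06.

2.06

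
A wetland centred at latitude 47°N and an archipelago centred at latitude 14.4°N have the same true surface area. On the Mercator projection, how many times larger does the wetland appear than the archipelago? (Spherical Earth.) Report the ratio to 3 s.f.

2.02

Mercator is conformal with k = sec φ, so areal scale = k² = sec²φ.
At 47°: sec²(47°) = 1/0.6820² = 2.150.
At 14.4°: sec²(14.4°) = 1/0.9686² = 1.066.
Ratio = 2.150/1.066 = cos²(14.4°)/cos²(47°) ≈ 2.02.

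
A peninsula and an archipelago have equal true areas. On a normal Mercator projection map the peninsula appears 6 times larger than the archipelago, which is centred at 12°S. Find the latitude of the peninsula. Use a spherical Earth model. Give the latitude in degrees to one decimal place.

On Mercator, (apparent₁)/(apparent₂) = sec²φ₁ / sec²φ₂ when true areas are equal.
cos²φ₂ / cos²φ₁ = 6  ⇒  cos φ₁ = cos 12° / √6 = 0.9781/2.449 = 0.3993.
φ₁ = arccos(0.3993) ≈ 66.5°.

66.5°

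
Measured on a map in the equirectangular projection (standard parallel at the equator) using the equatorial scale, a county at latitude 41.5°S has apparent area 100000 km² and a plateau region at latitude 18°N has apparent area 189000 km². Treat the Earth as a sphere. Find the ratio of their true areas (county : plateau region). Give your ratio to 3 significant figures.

Plate carrée has h = 1 and k = sec φ, giving areal scale sec φ; true area = (apparent area) · cos φ.
True area of county: 100000 × cos(41.5°) = 100000 × 0.7490 = 74900 km².
True area of plateau region: 189000 × cos(18°) = 189000 × 0.9511 = 179700 km².
Ratio = 74900 / 179700 ≈ 0.417.

0.417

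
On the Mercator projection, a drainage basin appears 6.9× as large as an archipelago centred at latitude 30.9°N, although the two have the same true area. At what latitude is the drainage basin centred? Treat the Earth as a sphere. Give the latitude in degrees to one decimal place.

70.9°

On Mercator, (apparent₁)/(apparent₂) = sec²φ₁ / sec²φ₂ when true areas are equal.
cos²φ₂ / cos²φ₁ = 6.9  ⇒  cos φ₁ = cos 30.9° / √6.9 = 0.8581/2.627 = 0.3267.
φ₁ = arccos(0.3267) ≈ 70.9°.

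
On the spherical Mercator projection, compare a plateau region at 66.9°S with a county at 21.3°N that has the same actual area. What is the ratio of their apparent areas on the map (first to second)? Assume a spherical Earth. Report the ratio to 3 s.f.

5.64

On Mercator, area is exaggerated by sec²φ = 1/cos²φ.
At 66.9°: sec²(66.9°) = 1/0.3923² = 6.497.
At 21.3°: sec²(21.3°) = 1/0.9317² = 1.152.
Ratio = 6.497/1.152 = cos²(21.3°)/cos²(66.9°) ≈ 5.64.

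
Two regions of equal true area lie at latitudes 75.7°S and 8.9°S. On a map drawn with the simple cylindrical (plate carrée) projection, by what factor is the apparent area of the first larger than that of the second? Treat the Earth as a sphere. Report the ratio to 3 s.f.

In the plate carrée (x = Rλ, y = Rφ), meridians are true-scale (h = 1) and parallels are stretched by k = sec φ.
Areal scale at 75.7°: h·k = 1.000 × 4.049 = 4.049.
Areal scale at 8.9°: h·k = 1.000 × 1.012 = 1.012.
Ratio = 4.049/1.012 ≈ 4.00.

4.00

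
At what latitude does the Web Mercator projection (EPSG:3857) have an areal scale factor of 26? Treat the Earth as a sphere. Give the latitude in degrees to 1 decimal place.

Mercator areal scale is sec²φ.
sec²φ = 26  ⇒  cos²φ = 0.03846  ⇒  cos φ = 0.1961.
φ = arccos(0.1961) ≈ 78.7°.

78.7°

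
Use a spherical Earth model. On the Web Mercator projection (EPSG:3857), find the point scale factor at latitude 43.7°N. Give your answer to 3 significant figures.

1.38

The Mercator projection is conformal; its linear scale factor is the same in every direction and equals sec φ = 1/cos φ.
k = 1/cos 43.7° = 1/0.7230 = 1.383.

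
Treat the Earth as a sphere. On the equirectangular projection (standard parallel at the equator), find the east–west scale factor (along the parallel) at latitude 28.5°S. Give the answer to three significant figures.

In the plate carrée (x = Rλ, y = Rφ), meridians are true-scale (h = 1) and parallels are stretched by k = sec φ.
k = 1/cos 28.5° = 1/0.8788 = 1.138.

1.14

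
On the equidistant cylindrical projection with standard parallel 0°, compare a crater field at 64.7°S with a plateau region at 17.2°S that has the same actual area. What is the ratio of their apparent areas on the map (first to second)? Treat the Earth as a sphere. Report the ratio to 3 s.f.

2.24

In the plate carrée (x = Rλ, y = Rφ), meridians are true-scale (h = 1) and parallels are stretched by k = sec φ.
Areal scale at 64.7°: h·k = 1.000 × 2.340 = 2.340.
Areal scale at 17.2°: h·k = 1.000 × 1.047 = 1.047.
Ratio = 2.340/1.047 ≈ 2.24.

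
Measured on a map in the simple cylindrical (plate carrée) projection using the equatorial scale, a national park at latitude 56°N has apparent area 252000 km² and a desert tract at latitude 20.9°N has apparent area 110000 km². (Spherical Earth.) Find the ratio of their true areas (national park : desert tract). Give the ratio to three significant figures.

1.37

Plate carrée has h = 1 and k = sec φ, giving areal scale sec φ; true area = (apparent area) · cos φ.
True area of national park: 252000 × cos(56°) = 252000 × 0.5592 = 140900 km².
True area of desert tract: 110000 × cos(20.9°) = 110000 × 0.9342 = 102800 km².
Ratio = 140900 / 102800 ≈ 1.37.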